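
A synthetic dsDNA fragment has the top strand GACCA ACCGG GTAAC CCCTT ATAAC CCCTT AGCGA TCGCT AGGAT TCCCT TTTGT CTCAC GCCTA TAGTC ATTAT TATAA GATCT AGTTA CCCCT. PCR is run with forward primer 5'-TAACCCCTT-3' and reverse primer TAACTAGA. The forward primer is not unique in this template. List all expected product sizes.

The forward primer TAACCCCTT matches the top strand at positions 12–20, 22–30.
The reverse primer's reverse complement is TCTAGTTA, matching at positions 83–90.
Each forward site pairs with the reverse site to give a product ending at position 90: sizes 79, 69 bp.

79 bp, 69 bp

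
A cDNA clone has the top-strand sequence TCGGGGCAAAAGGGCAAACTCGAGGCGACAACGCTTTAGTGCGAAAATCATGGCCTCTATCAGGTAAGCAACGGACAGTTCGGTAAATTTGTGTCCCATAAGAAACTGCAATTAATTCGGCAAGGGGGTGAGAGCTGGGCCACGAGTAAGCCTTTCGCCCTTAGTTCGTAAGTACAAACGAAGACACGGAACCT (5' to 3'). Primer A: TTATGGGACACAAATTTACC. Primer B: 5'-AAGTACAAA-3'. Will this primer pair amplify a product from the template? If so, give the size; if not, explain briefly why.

Primer A (TTATGGGACACAAATTTACC) has reverse complement GGTAAATTTGTGTCCCATAA, which matches the top strand at positions 82–101; primer A anneals to the top strand there with its 3' end pointing upstream toward position 82.
Primer B (AAGTACAAA) matches the top strand directly at positions 170–178; it anneals to the bottom strand with its 3' end pointing downstream toward position 178.
The 3' ends diverge (primer A extends toward position 1, primer B toward position 194), so the primers never converge on a shared product.

No product — the primers' 3' ends point away from each other.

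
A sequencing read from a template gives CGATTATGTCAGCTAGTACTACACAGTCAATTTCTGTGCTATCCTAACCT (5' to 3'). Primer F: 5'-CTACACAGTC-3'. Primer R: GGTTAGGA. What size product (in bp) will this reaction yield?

Forward primer CTACACAGTC is found on the top strand at positions 19–28.
Reverse complement of the reverse primer: TCCTAACC. This occurs on the top strand at positions 42–49.
Amplicon spans positions 19–49: 31 bp.

31 bp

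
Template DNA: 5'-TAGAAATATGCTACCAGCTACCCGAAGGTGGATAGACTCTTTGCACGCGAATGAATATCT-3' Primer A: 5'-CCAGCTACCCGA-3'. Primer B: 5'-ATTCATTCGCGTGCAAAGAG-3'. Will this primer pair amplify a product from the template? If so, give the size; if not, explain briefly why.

Yes — a 43 bp product.

Primer A (CCAGCTACCCGA) matches the top strand at positions 14–25; it acts as a forward primer.
Primer B's reverse complement is CTCTTTGCACGCGAATGAAT, matching the top strand at positions 37–56; it acts as a reverse primer.
The 3' ends face each other across positions 14–56, giving a 43 bp product.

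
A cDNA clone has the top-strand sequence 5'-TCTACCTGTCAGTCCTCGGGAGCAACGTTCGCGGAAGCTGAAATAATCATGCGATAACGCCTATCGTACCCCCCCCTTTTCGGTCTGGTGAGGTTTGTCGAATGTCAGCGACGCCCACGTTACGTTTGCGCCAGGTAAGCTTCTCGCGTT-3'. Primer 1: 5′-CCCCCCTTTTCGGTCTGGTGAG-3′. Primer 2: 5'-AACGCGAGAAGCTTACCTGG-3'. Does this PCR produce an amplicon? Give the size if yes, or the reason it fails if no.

Yes — an 80 bp product.

Primer 1 (CCCCCCTTTTCGGTCTGGTGAG) matches the top strand at positions 71–92; it acts as a forward primer.
Primer 2's reverse complement is CCAGGTAAGCTTCTCGCGTT, matching the top strand at positions 131–150; it acts as a reverse primer.
The 3' ends face each other across positions 71–150, giving an 80 bp product.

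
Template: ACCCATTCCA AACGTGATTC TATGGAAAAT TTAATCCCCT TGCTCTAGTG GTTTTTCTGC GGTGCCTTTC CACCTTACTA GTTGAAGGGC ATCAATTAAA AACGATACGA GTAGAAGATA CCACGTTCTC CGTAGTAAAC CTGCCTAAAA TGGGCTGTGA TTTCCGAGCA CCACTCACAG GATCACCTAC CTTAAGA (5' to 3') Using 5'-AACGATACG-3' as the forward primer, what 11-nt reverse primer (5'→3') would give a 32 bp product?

The forward primer binds at positions 101–109, so a 32 bp product ends at position 101 + 32 − 1 = 132.
The reverse primer anneals to the top strand over positions 122–132, i.e. to CACGTTCTCCG.
Its sequence written 5'→3' is the reverse complement: CGGAGAACGTG.

5'-CGGAGAACGTG-3'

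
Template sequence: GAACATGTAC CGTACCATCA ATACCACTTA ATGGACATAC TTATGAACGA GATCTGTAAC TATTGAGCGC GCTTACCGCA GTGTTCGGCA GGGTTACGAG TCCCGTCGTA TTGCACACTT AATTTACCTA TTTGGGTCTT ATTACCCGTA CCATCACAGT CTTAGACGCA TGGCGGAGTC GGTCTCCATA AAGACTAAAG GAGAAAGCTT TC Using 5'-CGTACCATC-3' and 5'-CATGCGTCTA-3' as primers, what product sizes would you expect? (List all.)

The forward primer CGTACCATC matches the top strand at positions 11–19, 147–155.
The reverse primer's reverse complement is TAGACGCATG, matching at positions 163–172.
Each forward site pairs with the reverse site to give a product ending at position 172: sizes 162, 26 bp.

162 bp, 26 bp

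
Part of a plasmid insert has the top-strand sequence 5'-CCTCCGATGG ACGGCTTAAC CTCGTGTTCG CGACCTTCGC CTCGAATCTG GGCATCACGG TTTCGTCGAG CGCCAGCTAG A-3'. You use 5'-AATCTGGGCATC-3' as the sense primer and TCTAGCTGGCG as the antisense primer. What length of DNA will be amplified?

37 bp

Forward primer AATCTGGGCATC is found on the top strand at positions 45–56.
Reverse complement of the reverse primer: CGCCAGCTAGA. This occurs on the top strand at positions 71–81.
Product length = (reverse-primer end) − (forward-primer start) + 1 = 81 − 45 + 1 = 37 bp.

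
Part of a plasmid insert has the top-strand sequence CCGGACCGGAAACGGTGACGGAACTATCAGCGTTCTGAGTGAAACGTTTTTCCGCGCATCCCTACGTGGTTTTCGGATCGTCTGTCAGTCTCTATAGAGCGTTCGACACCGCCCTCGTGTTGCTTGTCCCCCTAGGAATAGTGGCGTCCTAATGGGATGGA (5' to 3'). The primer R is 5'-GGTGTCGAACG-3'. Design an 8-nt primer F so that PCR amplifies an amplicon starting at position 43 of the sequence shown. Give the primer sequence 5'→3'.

5'-AACGTTTT-3'

The reverse primer's reverse complement CGTTCGACACC matches the template at positions 100–110; the product starts at position 43.
The forward primer is identical to the top strand over positions 43–50: AACGTTTT.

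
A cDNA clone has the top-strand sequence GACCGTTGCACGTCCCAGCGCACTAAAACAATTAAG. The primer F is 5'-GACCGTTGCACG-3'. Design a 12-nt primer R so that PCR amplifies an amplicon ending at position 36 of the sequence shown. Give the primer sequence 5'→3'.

5'-CTTAATTGTTTT-3'

The forward primer binds at positions 1–12; the product's 3' end on the top strand is position 36.
The reverse primer anneals to the top strand over positions 25–36, i.e. to AAAACAATTAAG.
Its sequence written 5'→3' is the reverse complement: CTTAATTGTTTT.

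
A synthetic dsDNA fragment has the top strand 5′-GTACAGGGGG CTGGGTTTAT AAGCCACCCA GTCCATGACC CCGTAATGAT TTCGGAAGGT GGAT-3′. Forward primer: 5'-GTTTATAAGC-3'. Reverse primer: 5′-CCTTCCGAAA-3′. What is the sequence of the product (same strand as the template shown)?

Forward primer GTTTATAAGC is found on the top strand at positions 15–24.
The reverse primer's reverse complement is TTTCGGAAGG, which matches the template at positions 50–59.
The product is the template from position 15 through 59 (45 bp).

5'-GTTTATAAGCCACCCAGTCCATGACCCCGTAATGATTTCGGAAGG-3'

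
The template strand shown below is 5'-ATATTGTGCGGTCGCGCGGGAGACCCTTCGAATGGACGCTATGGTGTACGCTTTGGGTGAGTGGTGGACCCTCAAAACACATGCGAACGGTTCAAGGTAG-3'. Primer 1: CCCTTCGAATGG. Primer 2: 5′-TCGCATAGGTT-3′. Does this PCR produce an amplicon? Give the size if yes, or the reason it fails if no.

No product — primer 2 has no binding site in the template.

Primer 2 (TCGCATAGGTT) does not match the top strand, and its reverse complement AACCTATGCGA does not match either.
With no annealing site for primer 2, no amplification occurs.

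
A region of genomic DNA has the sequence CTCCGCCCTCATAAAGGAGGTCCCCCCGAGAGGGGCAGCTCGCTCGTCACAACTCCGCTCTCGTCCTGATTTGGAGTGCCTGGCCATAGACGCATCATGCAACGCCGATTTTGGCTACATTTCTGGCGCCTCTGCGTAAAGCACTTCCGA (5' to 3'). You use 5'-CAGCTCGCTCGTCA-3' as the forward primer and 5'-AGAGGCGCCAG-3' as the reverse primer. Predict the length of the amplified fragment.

98 bp

The forward primer matches the template at positions 36–49.
Taking the reverse complement of AGAGGCGCCAG gives CTGGCGCCTCT, found at positions 123–133 on the template; the primer anneals here to the top strand with its 3' end pointing upstream.
The product runs from position 36 to position 133, so its length is 133 − 36 + 1 = 98 bp.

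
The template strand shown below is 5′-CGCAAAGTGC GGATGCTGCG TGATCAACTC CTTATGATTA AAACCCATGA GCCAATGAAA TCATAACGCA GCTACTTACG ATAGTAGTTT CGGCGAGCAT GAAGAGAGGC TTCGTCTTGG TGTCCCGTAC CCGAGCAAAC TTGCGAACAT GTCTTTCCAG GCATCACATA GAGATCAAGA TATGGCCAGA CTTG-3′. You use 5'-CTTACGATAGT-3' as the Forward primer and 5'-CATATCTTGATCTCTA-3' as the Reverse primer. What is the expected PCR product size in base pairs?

Scanning the template, CTTACGATAGT occurs at positions 75–85; this primer anneals to the bottom strand there with its 3' end pointing downstream.
Reverse complement of the reverse primer: TAGAGATCAAGATATG. This occurs on the top strand at positions 169–184.
The product runs from position 75 to position 184, so its length is 184 − 75 + 1 = 110 bp.

110 bp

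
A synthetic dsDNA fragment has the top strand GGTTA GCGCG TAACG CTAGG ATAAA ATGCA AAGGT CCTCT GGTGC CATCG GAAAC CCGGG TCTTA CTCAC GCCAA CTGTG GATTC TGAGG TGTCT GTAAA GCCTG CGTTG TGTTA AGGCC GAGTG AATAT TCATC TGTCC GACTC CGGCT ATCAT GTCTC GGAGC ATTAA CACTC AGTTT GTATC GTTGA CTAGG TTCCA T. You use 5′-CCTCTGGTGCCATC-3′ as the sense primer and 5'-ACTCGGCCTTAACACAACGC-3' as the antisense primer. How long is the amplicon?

Scanning the template, CCTCTGGTGCCATC occurs at positions 36–49; this primer anneals to the bottom strand there with its 3' end pointing downstream.
Taking the reverse complement of ACTCGGCCTTAACACAACGC gives GCGTTGTGTTAAGGCCGAGT, found at positions 105–124 on the template; the primer anneals here to the top strand with its 3' end pointing upstream.
Product length = (reverse-primer end) − (forward-primer start) + 1 = 124 − 36 + 1 = 89 bp.

89 bp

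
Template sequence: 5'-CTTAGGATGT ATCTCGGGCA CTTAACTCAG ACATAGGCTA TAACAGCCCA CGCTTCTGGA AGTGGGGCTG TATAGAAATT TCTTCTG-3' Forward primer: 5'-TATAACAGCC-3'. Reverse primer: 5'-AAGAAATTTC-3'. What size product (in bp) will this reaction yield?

Scanning the template, TATAACAGCC occurs at positions 39–48; this primer anneals to the bottom strand there with its 3' end pointing downstream.
Taking the reverse complement of AAGAAATTTC gives GAAATTTCTT, found at positions 75–84 on the template; the primer anneals here to the top strand with its 3' end pointing upstream.
Product length = (reverse-primer end) − (forward-primer start) + 1 = 84 − 39 + 1 = 46 bp.

46 bp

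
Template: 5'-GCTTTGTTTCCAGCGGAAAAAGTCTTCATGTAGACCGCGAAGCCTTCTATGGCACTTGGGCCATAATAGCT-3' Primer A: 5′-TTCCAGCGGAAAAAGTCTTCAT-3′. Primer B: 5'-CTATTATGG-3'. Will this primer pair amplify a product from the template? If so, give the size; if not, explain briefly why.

Yes — a 62 bp product.

Primer A (TTCCAGCGGAAAAAGTCTTCAT) matches the top strand at positions 8–29; it acts as a forward primer.
Primer B's reverse complement is CCATAATAG, matching the top strand at positions 61–69; it acts as a reverse primer.
The 3' ends face each other across positions 8–69, giving a 62 bp product.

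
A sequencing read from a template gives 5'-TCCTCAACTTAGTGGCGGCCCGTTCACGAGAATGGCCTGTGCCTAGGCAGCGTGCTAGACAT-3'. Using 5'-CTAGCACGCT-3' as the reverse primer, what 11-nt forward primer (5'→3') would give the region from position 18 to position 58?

5'-GCCCGTTCACG-3'

The reverse primer's reverse complement AGCGTGCTAG matches the template at positions 49–58; the product starts at position 18.
The forward primer is identical to the top strand over positions 18–28: GCCCGTTCACG.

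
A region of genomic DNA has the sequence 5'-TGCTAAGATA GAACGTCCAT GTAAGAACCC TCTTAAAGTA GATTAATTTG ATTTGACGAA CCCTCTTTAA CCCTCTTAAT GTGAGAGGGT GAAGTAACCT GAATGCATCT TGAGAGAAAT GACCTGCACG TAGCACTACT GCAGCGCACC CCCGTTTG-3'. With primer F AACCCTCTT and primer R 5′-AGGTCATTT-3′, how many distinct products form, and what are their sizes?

Three products: 100 bp, 67 bp, 57 bp

The forward primer AACCCTCTT matches the top strand at positions 26–34, 59–67, 69–77.
The reverse primer's reverse complement is AAATGACCT, matching at positions 117–125.
Each forward site pairs with the reverse site to give a product ending at position 125: sizes 100, 67, 57 bp.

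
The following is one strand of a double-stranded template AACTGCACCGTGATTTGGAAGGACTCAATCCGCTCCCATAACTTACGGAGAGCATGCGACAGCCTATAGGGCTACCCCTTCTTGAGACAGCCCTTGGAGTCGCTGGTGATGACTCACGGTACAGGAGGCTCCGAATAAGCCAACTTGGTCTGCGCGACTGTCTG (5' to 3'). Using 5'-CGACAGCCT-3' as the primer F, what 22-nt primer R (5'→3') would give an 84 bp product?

The forward primer binds at positions 57–65, so an 84 bp product ends at position 57 + 84 − 1 = 140.
The reverse primer anneals to the top strand over positions 119–140, i.e. to GTACAGGAGGCTCCGAATAAGC.
Its sequence written 5'→3' is the reverse complement: GCTTATTCGGAGCCTCCTGTAC.

5'-GCTTATTCGGAGCCTCCTGTAC-3'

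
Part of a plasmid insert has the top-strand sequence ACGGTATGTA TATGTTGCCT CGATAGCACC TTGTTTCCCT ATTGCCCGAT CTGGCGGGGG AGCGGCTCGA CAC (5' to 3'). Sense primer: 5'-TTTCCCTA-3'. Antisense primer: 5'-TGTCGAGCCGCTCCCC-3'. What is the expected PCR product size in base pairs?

The forward primer matches the template at positions 34–41.
Taking the reverse complement of TGTCGAGCCGCTCCCC gives GGGGAGCGGCTCGACA, found at positions 57–72 on the template; the primer anneals here to the top strand with its 3' end pointing upstream.
Product length = (reverse-primer end) − (forward-primer start) + 1 = 72 − 34 + 1 = 39 bp.

39 bp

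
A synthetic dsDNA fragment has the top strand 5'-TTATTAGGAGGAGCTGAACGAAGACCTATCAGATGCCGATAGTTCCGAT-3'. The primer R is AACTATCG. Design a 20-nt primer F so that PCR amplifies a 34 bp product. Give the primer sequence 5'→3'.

The reverse primer's reverse complement CGATAGTT matches the template at positions 37–44, so the product ends at position 44.
A 34 bp product then starts at position 44 − 34 + 1 = 11.
The forward primer is identical to the top strand there: GAGCTGAACGAAGACCTATC.

5'-GAGCTGAACGAAGACCTATC-3'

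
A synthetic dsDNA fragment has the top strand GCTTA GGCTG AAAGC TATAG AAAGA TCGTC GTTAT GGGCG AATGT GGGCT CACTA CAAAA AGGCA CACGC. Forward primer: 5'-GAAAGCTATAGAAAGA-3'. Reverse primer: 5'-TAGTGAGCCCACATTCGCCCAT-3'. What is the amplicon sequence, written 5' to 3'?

Forward primer GAAAGCTATAGAAAGA is found on the top strand at positions 10–25.
Taking the reverse complement of TAGTGAGCCCACATTCGCCCAT gives ATGGGCGAATGTGGGCTCACTA, found at positions 34–55 on the template; the primer anneals here to the top strand with its 3' end pointing upstream.
The product is the template from position 10 through 55 (46 bp).

5'-GAAAGCTATAGAAAGATCGTCGTTATGGGCGAATGTGGGCTCACTA-3'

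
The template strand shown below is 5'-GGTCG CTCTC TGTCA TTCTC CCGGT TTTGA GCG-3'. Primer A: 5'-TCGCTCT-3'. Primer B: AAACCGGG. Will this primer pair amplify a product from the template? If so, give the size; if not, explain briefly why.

Yes — a 25 bp product.

Primer A (TCGCTCT) matches the top strand at positions 3–9; it acts as a forward primer.
Primer B's reverse complement is CCCGGTTT, matching the top strand at positions 20–27; it acts as a reverse primer.
The 3' ends face each other across positions 3–27, giving a 25 bp product.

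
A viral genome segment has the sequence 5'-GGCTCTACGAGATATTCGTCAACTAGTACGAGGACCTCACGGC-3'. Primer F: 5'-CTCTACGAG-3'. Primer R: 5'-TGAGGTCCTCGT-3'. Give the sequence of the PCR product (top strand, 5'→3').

5'-CTCTACGAGATATTCGTCAACTAGTACGAGGACCTCA-3'

Forward primer CTCTACGAG is found on the top strand at positions 3–11.
The reverse primer's reverse complement is ACGAGGACCTCA, which matches the template at positions 28–39.
The product is the template from position 3 through 39 (37 bp).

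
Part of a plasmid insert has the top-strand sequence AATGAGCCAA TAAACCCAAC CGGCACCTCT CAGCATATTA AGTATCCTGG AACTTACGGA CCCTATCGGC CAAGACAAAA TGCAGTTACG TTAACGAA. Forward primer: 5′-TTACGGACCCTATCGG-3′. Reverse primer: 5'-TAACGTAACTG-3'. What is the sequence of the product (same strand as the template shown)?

5'-TTACGGACCCTATCGGCCAAGACAAAATGCAGTTACGTTA-3'

Forward primer TTACGGACCCTATCGG is found on the top strand at positions 54–69.
Taking the reverse complement of TAACGTAACTG gives CAGTTACGTTA, found at positions 83–93 on the template; the primer anneals here to the top strand with its 3' end pointing upstream.
The product is the template from position 54 through 93 (40 bp).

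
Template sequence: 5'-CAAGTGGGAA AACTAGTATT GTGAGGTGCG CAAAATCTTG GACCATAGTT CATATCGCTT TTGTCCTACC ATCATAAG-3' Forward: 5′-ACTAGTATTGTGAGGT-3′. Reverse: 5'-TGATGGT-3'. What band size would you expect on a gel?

63 bp

Scanning the template, ACTAGTATTGTGAGGT occurs at positions 12–27; this primer anneals to the bottom strand there with its 3' end pointing downstream.
The reverse primer's reverse complement is ACCATCA, which matches the template at positions 68–74.
The product runs from position 12 to position 74, so its length is 74 − 12 + 1 = 63 bp.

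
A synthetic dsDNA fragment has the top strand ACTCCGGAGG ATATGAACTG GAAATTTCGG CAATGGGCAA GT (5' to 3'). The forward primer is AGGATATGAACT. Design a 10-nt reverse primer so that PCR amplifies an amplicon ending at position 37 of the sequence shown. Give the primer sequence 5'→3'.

5'-CCCATTGCCG-3'

The forward primer binds at positions 8–19; the product's 3' end on the top strand is position 37.
The reverse primer anneals to the top strand over positions 28–37, i.e. to CGGCAATGGG.
Its sequence written 5'→3' is the reverse complement: CCCATTGCCG.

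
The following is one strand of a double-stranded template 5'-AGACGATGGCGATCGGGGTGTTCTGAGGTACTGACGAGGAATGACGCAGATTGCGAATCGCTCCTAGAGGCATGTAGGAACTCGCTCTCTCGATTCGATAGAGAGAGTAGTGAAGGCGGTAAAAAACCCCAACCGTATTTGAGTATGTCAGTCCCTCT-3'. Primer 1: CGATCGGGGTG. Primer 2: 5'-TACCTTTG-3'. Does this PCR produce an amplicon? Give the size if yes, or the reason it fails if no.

No product — primer 2 has no binding site in the template.

Primer 2 (TACCTTTG) does not match the top strand, and its reverse complement CAAAGGTA does not match either.
With no annealing site for primer 2, no amplification occurs.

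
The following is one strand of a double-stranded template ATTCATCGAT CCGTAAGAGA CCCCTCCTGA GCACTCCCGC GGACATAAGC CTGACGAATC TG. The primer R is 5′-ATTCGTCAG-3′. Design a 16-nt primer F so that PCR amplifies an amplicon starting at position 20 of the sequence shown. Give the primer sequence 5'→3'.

5'-ACCCCTCCTGAGCACT-3'

The reverse primer's reverse complement CTGACGAAT matches the template at positions 51–59; the product starts at position 20.
The forward primer is identical to the top strand over positions 20–35: ACCCCTCCTGAGCACT.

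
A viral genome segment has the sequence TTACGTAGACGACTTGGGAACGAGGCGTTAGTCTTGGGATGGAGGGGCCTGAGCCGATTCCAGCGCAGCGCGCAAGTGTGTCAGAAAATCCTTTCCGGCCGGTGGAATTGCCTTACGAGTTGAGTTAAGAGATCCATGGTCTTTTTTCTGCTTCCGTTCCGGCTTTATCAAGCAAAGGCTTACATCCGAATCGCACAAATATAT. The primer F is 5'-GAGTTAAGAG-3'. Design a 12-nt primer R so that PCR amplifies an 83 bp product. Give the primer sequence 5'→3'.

The forward primer binds at positions 122–131, so an 83 bp product ends at position 122 + 83 − 1 = 204.
The reverse primer anneals to the top strand over positions 193–204, i.e. to GCACAAATATAT.
Its sequence written 5'→3' is the reverse complement: ATATATTTGTGC.

5'-ATATATTTGTGC-3'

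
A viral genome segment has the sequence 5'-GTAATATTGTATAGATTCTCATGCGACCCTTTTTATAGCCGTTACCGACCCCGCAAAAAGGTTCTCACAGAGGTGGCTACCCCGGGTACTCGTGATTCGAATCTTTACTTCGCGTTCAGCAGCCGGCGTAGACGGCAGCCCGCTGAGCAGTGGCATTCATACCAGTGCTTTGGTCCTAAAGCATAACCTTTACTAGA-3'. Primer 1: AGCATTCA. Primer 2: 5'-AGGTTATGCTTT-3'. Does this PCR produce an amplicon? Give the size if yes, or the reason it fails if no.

No product — primer 1 has no binding site in the template.

Primer 1 (AGCATTCA) does not match the top strand, and its reverse complement TGAATGCT does not match either.
With no annealing site for primer 1, no amplification occurs.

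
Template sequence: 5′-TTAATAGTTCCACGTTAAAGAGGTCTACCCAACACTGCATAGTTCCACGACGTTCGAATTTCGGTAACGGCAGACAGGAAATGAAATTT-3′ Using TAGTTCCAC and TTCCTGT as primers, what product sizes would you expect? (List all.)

The forward primer TAGTTCCAC matches the top strand at positions 5–13, 40–48.
The reverse primer's reverse complement is ACAGGAA, matching at positions 74–80.
Each forward site pairs with the reverse site to give a product ending at position 80: sizes 76, 41 bp.

76 bp, 41 bp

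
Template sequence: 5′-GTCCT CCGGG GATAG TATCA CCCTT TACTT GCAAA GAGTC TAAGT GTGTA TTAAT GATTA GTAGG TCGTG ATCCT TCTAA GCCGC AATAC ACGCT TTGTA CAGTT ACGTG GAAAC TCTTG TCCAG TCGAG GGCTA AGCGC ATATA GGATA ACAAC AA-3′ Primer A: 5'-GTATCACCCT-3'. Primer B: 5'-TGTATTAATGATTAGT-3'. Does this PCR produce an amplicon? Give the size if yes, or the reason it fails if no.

No product — both primers anneal to the same strand and extend in the same direction.

Primer A (GTATCACCCT) matches the top strand at positions 15–24 (3' end points downstream).
Primer B (TGTATTAATGATTAGT) also matches the top strand directly, at positions 47–62 — its reverse complement ACTAATCATTAATACA is not present.
Both primers anneal to the bottom strand with 3' ends pointing the same way, so neither can prime synthesis back toward the other.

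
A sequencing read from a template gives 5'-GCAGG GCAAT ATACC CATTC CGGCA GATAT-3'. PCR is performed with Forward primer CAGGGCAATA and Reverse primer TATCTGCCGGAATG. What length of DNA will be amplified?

28 bp

The forward primer matches the template at positions 2–11.
Reverse complement of the reverse primer: CATTCCGGCAGATA. This occurs on the top strand at positions 16–29.
The product runs from position 2 to position 29, so its length is 29 − 2 + 1 = 28 bp.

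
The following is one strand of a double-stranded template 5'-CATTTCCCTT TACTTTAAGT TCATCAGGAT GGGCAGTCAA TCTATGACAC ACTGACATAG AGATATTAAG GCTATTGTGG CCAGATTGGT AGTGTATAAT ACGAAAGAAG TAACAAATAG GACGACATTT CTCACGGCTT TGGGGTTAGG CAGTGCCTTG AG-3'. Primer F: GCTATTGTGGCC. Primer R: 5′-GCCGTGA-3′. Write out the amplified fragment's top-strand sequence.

Scanning the template, GCTATTGTGGCC occurs at positions 71–82; this primer anneals to the bottom strand there with its 3' end pointing downstream.
Taking the reverse complement of GCCGTGA gives TCACGGC, found at positions 132–138 on the template; the primer anneals here to the top strand with its 3' end pointing upstream.
The product is the template from position 71 through 138 (68 bp).

5'-GCTATTGTGGCCAGATTGGTAGTGTATAATACGAAAGAAGTAACAAATAGGACGACATTTCTCACGGC-3'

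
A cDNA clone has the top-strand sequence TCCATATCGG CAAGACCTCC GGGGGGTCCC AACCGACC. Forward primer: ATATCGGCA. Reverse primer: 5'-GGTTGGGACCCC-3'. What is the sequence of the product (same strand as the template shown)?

Scanning the template, ATATCGGCA occurs at positions 4–12; this primer anneals to the bottom strand there with its 3' end pointing downstream.
Reverse complement of the reverse primer: GGGGTCCCAACC. This occurs on the top strand at positions 23–34.
The product is the template from position 4 through 34 (31 bp).

5'-ATATCGGCAAGACCTCCGGGGGGTCCCAACC-3'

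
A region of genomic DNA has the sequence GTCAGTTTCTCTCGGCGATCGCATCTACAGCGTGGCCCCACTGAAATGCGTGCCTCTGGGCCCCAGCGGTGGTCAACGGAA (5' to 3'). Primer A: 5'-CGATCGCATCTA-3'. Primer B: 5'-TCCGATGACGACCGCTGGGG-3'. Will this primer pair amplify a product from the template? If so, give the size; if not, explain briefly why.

Primer B (TCCGATGACGACCGCTGGGG) does not match the top strand, and its reverse complement CCCCAGCGGTCGTCATCGGA does not match either.
With no annealing site for primer B, no amplification occurs.

No product — primer B has no binding site in the template.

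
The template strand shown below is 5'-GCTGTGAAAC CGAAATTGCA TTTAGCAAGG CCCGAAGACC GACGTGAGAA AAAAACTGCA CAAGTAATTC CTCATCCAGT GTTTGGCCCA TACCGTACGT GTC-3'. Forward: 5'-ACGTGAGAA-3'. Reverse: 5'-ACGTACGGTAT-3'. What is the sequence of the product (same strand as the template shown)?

5'-ACGTGAGAAAAAAACTGCACAAGTAATTCCTCATCCAGTGTTTGGCCCATACCGTACGT-3'

Scanning the template, ACGTGAGAA occurs at positions 42–50; this primer anneals to the bottom strand there with its 3' end pointing downstream.
Reverse complement of the reverse primer: ATACCGTACGT. This occurs on the top strand at positions 90–100.
The product is the template from position 42 through 100 (59 bp).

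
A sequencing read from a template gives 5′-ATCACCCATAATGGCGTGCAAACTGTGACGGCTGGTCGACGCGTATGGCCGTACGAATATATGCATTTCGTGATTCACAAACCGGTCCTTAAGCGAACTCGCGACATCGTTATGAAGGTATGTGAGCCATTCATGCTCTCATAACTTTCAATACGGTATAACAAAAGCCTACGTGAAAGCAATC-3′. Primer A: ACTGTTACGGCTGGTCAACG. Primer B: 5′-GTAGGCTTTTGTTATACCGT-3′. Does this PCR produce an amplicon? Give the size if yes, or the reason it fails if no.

Primer A (ACTGTTACGGCTGGTCAACG) does not match the top strand, and its reverse complement CGTTGACCAGCCGTAACAGT does not match either.
With no annealing site for primer A, no amplification occurs.

No product — primer A has no binding site in the template.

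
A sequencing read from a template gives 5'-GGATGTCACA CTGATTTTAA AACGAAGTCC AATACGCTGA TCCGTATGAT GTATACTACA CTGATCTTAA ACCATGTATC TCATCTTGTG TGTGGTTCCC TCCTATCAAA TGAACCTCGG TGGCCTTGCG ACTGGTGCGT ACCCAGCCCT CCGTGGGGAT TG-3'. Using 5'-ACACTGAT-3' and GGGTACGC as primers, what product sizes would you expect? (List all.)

137 bp, 87 bp

The forward primer ACACTGAT matches the top strand at positions 8–15, 58–65.
The reverse primer's reverse complement is GCGTACCC, matching at positions 137–144.
Each forward site pairs with the reverse site to give a product ending at position 144: sizes 137, 87 bp.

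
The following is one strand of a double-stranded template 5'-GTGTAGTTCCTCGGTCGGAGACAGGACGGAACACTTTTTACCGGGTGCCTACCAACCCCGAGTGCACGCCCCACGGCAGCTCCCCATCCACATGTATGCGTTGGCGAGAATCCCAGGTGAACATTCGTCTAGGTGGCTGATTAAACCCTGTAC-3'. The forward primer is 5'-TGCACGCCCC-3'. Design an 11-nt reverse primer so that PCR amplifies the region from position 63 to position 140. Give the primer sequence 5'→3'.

The product's 3' end on the top strand is position 140.
The reverse primer anneals to the top strand over positions 130–140, i.e. to TAGGTGGCTGA.
Its sequence written 5'→3' is the reverse complement: TCAGCCACCTA.

5'-TCAGCCACCTA-3'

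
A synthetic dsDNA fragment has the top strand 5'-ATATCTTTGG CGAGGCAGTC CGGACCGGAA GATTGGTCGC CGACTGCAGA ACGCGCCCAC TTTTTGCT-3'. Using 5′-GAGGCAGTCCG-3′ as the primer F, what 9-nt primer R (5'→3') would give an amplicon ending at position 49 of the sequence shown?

5'-CTGCAGTCG-3'

The forward primer binds at positions 12–22; the product's 3' end on the top strand is position 49.
The reverse primer anneals to the top strand over positions 41–49, i.e. to CGACTGCAG.
Its sequence written 5'→3' is the reverse complement: CTGCAGTCG.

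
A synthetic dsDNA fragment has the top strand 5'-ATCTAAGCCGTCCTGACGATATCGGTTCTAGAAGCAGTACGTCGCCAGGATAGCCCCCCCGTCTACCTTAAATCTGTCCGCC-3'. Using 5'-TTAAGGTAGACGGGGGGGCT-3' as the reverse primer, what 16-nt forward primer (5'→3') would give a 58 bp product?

5'-TGACGATATCGGTTCT-3'

The reverse primer's reverse complement AGCCCCCCCGTCTACCTTAA matches the template at positions 52–71, so the product ends at position 71.
A 58 bp product then starts at position 71 − 58 + 1 = 14.
The forward primer is identical to the top strand there: TGACGATATCGGTTCT.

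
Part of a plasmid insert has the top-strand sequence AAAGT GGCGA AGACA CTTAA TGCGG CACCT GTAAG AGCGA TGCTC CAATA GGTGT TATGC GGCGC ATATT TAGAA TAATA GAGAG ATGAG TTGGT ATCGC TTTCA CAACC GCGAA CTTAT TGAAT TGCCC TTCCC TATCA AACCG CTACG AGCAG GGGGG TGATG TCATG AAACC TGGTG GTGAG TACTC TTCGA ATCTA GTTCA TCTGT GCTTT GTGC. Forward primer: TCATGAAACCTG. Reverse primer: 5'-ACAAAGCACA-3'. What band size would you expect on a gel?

The forward primer matches the template at positions 166–177.
Taking the reverse complement of ACAAAGCACA gives TGTGCTTTGT, found at positions 208–217 on the template; the primer anneals here to the top strand with its 3' end pointing upstream.
Product length = (reverse-primer end) − (forward-primer start) + 1 = 217 − 166 + 1 = 52 bp.

52 bp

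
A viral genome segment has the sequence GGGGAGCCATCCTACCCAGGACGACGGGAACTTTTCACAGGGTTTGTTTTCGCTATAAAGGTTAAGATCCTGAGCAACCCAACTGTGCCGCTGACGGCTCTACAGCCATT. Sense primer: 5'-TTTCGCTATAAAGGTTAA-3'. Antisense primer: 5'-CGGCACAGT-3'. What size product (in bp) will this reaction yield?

43 bp

Forward primer TTTCGCTATAAAGGTTAA is found on the top strand at positions 48–65.
The reverse primer's reverse complement is ACTGTGCCG, which matches the template at positions 82–90.
Amplicon spans positions 48–90: 43 bp.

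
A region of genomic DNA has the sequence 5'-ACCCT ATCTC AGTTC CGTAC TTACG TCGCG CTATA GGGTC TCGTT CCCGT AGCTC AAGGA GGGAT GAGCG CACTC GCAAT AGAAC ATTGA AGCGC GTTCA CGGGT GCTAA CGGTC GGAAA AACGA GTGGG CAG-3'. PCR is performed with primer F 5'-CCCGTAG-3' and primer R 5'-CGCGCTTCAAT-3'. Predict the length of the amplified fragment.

Forward primer CCCGTAG is found on the top strand at positions 46–52.
Taking the reverse complement of CGCGCTTCAAT gives ATTGAAGCGCG, found at positions 86–96 on the template; the primer anneals here to the top strand with its 3' end pointing upstream.
Amplicon spans positions 46–96: 51 bp.

51 bp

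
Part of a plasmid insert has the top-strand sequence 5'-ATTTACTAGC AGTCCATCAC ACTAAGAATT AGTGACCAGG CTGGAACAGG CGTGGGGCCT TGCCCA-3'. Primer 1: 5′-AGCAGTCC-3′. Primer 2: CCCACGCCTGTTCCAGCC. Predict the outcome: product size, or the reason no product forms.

Yes — a 49 bp product.

Primer 1 (AGCAGTCC) matches the top strand at positions 8–15; it acts as a forward primer.
Primer 2's reverse complement is GGCTGGAACAGGCGTGGG, matching the top strand at positions 39–56; it acts as a reverse primer.
The 3' ends face each other across positions 8–56, giving a 49 bp product.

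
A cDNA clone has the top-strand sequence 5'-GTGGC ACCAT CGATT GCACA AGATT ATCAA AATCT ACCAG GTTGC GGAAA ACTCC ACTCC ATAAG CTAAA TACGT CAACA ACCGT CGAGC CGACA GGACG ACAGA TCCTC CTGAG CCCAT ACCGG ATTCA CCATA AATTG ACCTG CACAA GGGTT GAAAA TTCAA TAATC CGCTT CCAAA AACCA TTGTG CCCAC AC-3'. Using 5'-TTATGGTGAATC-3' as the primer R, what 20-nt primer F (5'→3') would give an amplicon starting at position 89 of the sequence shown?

5'-GCCGACAGGACGACAGATCC-3'

The reverse primer's reverse complement GATTCACCATAA matches the template at positions 125–136; the product starts at position 89.
The forward primer is identical to the top strand over positions 89–108: GCCGACAGGACGACAGATCC.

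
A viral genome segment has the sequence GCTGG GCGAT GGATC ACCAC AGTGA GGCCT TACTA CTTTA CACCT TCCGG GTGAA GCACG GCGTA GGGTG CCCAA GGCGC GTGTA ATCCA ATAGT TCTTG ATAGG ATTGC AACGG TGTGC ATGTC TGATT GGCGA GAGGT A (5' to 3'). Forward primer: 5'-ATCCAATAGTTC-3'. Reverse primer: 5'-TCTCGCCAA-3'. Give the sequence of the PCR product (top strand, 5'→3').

Forward primer ATCCAATAGTTC is found on the top strand at positions 86–97.
The reverse primer's reverse complement is TTGGCGAGA, which matches the template at positions 129–137.
The product is the template from position 86 through 137 (52 bp).

5'-ATCCAATAGTTCTTGATAGGATTGCAACGGTGTGCATGTCTGATTGGCGAGA-3'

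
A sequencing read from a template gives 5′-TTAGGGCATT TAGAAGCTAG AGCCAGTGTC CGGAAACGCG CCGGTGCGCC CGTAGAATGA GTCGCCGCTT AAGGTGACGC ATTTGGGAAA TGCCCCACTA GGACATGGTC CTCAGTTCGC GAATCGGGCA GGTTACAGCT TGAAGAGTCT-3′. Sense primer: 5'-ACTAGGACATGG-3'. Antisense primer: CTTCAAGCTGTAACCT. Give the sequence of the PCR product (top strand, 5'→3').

5'-ACTAGGACATGGTCCTCAGTTCGCGAATCGGGCAGGTTACAGCTTGAAG-3'

The forward primer matches the template at positions 97–108.
The reverse primer's reverse complement is AGGTTACAGCTTGAAG, which matches the template at positions 130–145.
The product is the template from position 97 through 145 (49 bp).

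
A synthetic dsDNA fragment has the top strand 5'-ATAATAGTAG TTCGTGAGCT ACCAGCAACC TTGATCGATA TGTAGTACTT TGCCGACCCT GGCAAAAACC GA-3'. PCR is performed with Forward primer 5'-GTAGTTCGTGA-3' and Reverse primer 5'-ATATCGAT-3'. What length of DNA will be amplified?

Forward primer GTAGTTCGTGA is found on the top strand at positions 7–17.
The reverse primer's reverse complement is ATCGATAT, which matches the template at positions 34–41.
The product runs from position 7 to position 41, so its length is 41 − 7 + 1 = 35 bp.

35 bp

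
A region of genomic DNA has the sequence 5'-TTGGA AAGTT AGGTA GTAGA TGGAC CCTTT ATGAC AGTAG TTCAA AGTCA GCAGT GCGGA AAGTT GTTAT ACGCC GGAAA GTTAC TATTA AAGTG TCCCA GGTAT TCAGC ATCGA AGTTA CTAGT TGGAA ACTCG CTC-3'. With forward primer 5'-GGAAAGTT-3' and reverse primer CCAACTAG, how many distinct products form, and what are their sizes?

The forward primer GGAAAGTT matches the top strand at positions 3–10, 58–65, 76–83.
The reverse primer's reverse complement is CTAGTTGG, matching at positions 121–128.
Each forward site pairs with the reverse site to give a product ending at position 128: sizes 126, 71, 53 bp.

Three products: 126 bp, 71 bp, 53 bp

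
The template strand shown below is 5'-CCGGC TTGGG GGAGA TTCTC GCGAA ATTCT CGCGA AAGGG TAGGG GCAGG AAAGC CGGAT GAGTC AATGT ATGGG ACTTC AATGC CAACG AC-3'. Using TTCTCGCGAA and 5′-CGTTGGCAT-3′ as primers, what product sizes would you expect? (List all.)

75 bp, 64 bp

The forward primer TTCTCGCGAA matches the top strand at positions 16–25, 27–36.
The reverse primer's reverse complement is ATGCCAACG, matching at positions 82–90.
Each forward site pairs with the reverse site to give a product ending at position 90: sizes 75, 64 bp.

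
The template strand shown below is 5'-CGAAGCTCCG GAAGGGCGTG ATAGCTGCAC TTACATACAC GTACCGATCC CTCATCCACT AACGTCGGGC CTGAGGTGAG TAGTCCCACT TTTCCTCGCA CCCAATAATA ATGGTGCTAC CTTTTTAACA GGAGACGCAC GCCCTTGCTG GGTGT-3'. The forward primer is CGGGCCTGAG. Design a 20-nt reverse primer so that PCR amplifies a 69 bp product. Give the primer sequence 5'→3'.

5'-CTCCTGTTAAAAAGGTAGCA-3'

The forward primer binds at positions 66–75, so a 69 bp product ends at position 66 + 69 − 1 = 134.
The reverse primer anneals to the top strand over positions 115–134, i.e. to TGCTACCTTTTTAACAGGAG.
Its sequence written 5'→3' is the reverse complement: CTCCTGTTAAAAAGGTAGCA.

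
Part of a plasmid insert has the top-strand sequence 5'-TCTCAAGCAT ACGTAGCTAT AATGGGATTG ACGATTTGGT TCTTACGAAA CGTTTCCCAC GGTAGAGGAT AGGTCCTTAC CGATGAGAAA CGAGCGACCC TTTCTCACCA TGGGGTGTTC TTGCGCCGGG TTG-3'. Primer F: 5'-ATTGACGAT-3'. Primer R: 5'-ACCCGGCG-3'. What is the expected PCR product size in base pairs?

The forward primer matches the template at positions 27–35.
Reverse complement of the reverse primer: CGCCGGGT. This occurs on the top strand at positions 124–131.
Amplicon spans positions 27–131: 105 bp.

105 bp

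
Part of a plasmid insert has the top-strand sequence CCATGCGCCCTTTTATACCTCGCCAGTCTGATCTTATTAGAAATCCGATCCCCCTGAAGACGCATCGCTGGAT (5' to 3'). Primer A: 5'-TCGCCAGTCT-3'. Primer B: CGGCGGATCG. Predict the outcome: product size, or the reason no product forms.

No product — primer B has no binding site in the template.

Primer B (CGGCGGATCG) does not match the top strand, and its reverse complement CGATCCGCCG does not match either.
With no annealing site for primer B, no amplification occurs.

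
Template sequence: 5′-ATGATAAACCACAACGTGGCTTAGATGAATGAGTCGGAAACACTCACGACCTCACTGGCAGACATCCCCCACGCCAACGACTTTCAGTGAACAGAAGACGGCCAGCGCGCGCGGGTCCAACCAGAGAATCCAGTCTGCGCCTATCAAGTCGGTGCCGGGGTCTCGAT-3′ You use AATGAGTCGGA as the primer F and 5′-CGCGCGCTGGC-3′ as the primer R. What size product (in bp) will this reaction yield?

84 bp

Forward primer AATGAGTCGGA is found on the top strand at positions 28–38.
Taking the reverse complement of CGCGCGCTGGC gives GCCAGCGCGCG, found at positions 101–111 on the template; the primer anneals here to the top strand with its 3' end pointing upstream.
Product length = (reverse-primer end) − (forward-primer start) + 1 = 111 − 28 + 1 = 84 bp.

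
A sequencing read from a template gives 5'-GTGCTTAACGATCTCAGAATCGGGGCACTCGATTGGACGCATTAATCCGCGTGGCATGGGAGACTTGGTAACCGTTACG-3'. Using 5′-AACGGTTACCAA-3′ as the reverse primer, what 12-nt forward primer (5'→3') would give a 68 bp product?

The reverse primer's reverse complement TTGGTAACCGTT matches the template at positions 65–76, so the product ends at position 76.
A 68 bp product then starts at position 76 − 68 + 1 = 9.
The forward primer is identical to the top strand there: CGATCTCAGAAT.

5'-CGATCTCAGAAT-3'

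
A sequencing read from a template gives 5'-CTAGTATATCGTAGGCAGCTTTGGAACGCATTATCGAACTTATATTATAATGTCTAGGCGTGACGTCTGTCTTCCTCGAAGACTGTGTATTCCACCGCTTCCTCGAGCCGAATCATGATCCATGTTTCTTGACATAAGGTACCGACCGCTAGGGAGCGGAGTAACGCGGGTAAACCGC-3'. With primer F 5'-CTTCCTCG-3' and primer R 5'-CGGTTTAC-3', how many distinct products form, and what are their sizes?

Two products: 107 bp, 80 bp

The forward primer CTTCCTCG matches the top strand at positions 71–78, 98–105.
The reverse primer's reverse complement is GTAAACCG, matching at positions 170–177.
Each forward site pairs with the reverse site to give a product ending at position 177: sizes 107, 80 bp.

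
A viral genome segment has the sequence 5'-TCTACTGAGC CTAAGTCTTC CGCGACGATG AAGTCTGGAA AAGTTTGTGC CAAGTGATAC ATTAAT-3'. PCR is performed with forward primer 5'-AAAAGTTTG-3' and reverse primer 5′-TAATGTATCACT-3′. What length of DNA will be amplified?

Scanning the template, AAAAGTTTG occurs at positions 39–47; this primer anneals to the bottom strand there with its 3' end pointing downstream.
Taking the reverse complement of TAATGTATCACT gives AGTGATACATTA, found at positions 53–64 on the template; the primer anneals here to the top strand with its 3' end pointing upstream.
Product length = (reverse-primer end) − (forward-primer start) + 1 = 64 − 39 + 1 = 26 bp.

26 bp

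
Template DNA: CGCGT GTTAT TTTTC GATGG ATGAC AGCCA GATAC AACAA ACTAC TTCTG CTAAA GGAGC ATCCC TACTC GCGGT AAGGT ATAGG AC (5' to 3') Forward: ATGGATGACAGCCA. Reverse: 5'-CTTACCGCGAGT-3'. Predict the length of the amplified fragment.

62 bp

Forward primer ATGGATGACAGCCA is found on the top strand at positions 17–30.
Taking the reverse complement of CTTACCGCGAGT gives ACTCGCGGTAAG, found at positions 67–78 on the template; the primer anneals here to the top strand with its 3' end pointing upstream.
Amplicon spans positions 17–78: 62 bp.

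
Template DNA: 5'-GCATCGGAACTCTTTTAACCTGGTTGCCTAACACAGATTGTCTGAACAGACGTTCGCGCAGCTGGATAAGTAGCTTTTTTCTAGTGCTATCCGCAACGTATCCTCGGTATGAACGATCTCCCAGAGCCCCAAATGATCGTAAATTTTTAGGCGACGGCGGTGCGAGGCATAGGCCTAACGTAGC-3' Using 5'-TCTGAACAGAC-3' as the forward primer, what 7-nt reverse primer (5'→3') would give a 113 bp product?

5'-CGCCTAA-3'

The forward primer binds at positions 41–51, so a 113 bp product ends at position 41 + 113 − 1 = 153.
The reverse primer anneals to the top strand over positions 147–153, i.e. to TTAGGCG.
Its sequence written 5'→3' is the reverse complement: CGCCTAA.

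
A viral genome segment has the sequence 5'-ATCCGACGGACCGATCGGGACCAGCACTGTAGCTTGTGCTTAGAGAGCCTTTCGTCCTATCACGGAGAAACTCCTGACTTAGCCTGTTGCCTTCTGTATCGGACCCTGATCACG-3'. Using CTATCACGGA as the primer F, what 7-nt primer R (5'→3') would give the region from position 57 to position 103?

5'-TCCGATA-3'

The product's 3' end on the top strand is position 103.
The reverse primer anneals to the top strand over positions 97–103, i.e. to TATCGGA.
Its sequence written 5'→3' is the reverse complement: TCCGATA.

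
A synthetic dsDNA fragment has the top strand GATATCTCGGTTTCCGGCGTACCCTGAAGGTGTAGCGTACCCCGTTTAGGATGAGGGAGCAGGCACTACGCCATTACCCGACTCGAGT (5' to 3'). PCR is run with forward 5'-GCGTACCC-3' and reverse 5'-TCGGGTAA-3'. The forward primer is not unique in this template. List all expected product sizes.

The forward primer GCGTACCC matches the top strand at positions 17–24, 35–42.
The reverse primer's reverse complement is TTACCCGA, matching at positions 74–81.
Each forward site pairs with the reverse site to give a product ending at position 81: sizes 65, 47 bp.

65 bp, 47 bp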